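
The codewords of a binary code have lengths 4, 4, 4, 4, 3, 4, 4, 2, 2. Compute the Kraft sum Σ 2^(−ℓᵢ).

1

With common denominator 2^4 = 16: Σ 2^(−ℓᵢ) = 1/16 + 1/16 + 1/16 + 1/16 + 2/16 + 1/16 + 1/16 + 4/16 + 4/16 = 16/16 = 1.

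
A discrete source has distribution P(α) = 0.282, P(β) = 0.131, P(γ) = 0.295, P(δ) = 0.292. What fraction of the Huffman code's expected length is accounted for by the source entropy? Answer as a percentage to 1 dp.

96.9%

Entropy H = −Σ p log₂ p ≈ 1.9373 bits.
Huffman merges: 131/1000+141/500→413/1000; 73/250+59/200→587/1000; 413/1000+587/1000→1. L = 2 ≈ 2.0000.
Efficiency = H/L = 1.9373/2.0000 = 96.9%.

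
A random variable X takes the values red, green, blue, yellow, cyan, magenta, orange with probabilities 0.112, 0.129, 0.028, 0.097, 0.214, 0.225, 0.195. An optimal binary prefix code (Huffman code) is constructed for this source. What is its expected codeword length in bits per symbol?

Repeatedly combine the two least-probable nodes; the expected code length is the sum of the merged weights.
merge 7/250 + 97/1000 → 1/8
merge 14/125 + 1/8 → 237/1000
merge 129/1000 + 39/200 → 81/250
merge 107/500 + 9/40 → 439/1000
merge 237/1000 + 81/250 → 561/1000
merge 439/1000 + 561/1000 → 1
L = 1/8 + 237/1000 + 81/250 + 439/1000 + 561/1000 + 1 = 1343/500 = 2.686 bits/symbol.

2.686 bits/symbol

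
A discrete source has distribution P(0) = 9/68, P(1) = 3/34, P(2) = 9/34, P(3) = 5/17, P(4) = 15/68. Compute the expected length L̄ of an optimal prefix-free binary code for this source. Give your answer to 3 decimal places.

Repeatedly combine the two least-probable nodes; the expected code length is the sum of the merged weights.
merge 3/34 + 9/68 → 15/68
merge 15/68 + 15/68 → 15/34
merge 9/34 + 5/17 → 19/34
merge 15/34 + 19/34 → 1
L = 15/68 + 15/34 + 19/34 + 1 = 151/68 ≈ 2.221 bits/symbol.

2.221 bits/symbol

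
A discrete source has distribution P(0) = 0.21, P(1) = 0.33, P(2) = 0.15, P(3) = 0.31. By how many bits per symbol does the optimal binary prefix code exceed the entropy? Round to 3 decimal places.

0.065 bits

Entropy H = −Σ p log₂ p ≈ 1.9350 bits.
Huffman merges: 3/20+21/100→9/25; 31/100+33/100→16/25; 9/25+16/25→1. L = 2 ≈ 2.0000.
L − H = 2.0000 − 1.9350 = 0.065 bits.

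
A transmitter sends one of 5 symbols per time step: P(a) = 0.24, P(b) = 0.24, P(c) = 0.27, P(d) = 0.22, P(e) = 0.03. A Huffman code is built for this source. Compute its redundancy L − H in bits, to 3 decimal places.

0.119 bits

Entropy H = −Σ p log₂ p ≈ 2.1306 bits.
Huffman merges: 3/100+11/50→1/4; 6/25+6/25→12/25; 1/4+27/100→13/25; 12/25+13/25→1. L = 9/4 ≈ 2.2500.
L − H = 2.2500 − 2.1306 = 0.119 bits.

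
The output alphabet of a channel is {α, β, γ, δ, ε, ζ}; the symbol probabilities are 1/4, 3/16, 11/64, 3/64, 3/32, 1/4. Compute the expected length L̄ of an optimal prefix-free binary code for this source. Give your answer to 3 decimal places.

Repeatedly combine the two least-probable nodes; the expected code length is the sum of the merged weights.
merge 3/64 + 3/32 → 9/64
merge 9/64 + 11/64 → 5/16
merge 3/16 + 1/4 → 7/16
merge 1/4 + 5/16 → 9/16
merge 7/16 + 9/16 → 1
L = 9/64 + 5/16 + 7/16 + 9/16 + 1 = 157/64 ≈ 2.453 bits/symbol.

2.453 bits/symbol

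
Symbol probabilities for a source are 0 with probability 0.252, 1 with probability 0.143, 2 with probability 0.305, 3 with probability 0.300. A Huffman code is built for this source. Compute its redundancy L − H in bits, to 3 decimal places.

Entropy H = −Σ p log₂ p ≈ 1.9459 bits.
Huffman merges: 143/1000+63/250→79/200; 3/10+61/200→121/200; 79/200+121/200→1. L = 2 ≈ 2.0000.
L − H = 2.0000 − 1.9459 = 0.054 bits.

0.054 bits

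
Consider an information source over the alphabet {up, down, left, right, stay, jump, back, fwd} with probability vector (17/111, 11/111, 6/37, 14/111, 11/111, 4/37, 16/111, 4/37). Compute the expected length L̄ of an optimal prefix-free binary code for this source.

Repeatedly combine the two least-probable nodes; the expected code length is the sum of the merged weights.
merge 11/111 + 11/111 → 22/111
merge 4/37 + 4/37 → 8/37
merge 14/111 + 16/111 → 10/37
merge 17/111 + 6/37 → 35/111
merge 22/111 + 8/37 → 46/111
merge 10/37 + 35/111 → 65/111
merge 46/111 + 65/111 → 1
L = 22/111 + 8/37 + 10/37 + 35/111 + 46/111 + 65/111 + 1 = 3 bits/symbol.

3 bits/symbol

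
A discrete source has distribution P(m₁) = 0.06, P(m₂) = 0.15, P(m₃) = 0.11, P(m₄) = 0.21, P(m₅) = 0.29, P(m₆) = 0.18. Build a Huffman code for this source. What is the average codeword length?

2.49 bits/symbol

Repeatedly combine the two least-probable nodes; the expected code length is the sum of the merged weights.
merge 3/50 + 11/100 → 17/100
merge 3/20 + 17/100 → 8/25
merge 9/50 + 21/100 → 39/100
merge 29/100 + 8/25 → 61/100
merge 39/100 + 61/100 → 1
L = 17/100 + 8/25 + 39/100 + 61/100 + 1 = 249/100 = 2.49 bits/symbol.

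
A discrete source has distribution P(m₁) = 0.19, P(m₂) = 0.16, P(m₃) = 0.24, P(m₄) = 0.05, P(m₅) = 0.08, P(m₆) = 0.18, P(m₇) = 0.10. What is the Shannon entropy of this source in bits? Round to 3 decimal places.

H = −Σ pᵢ log₂ pᵢ.
−0.19·log₂(0.19) = 0.4552
−0.16·log₂(0.16) = 0.4230
−0.24·log₂(0.24) = 0.4941
−0.05·log₂(0.05) = 0.2161
−0.08·log₂(0.08) = 0.2915
−0.18·log₂(0.18) = 0.4453
−0.10·log₂(0.10) = 0.3322
Sum ≈ 2.6575 → 2.657 bits.

2.657 bits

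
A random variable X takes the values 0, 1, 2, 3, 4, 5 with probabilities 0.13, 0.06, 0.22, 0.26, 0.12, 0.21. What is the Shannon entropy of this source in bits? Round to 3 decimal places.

2.452 bits

H = −Σ pᵢ log₂ pᵢ.
−0.13·log₂(0.13) = 0.3826
−0.06·log₂(0.06) = 0.2435
−0.22·log₂(0.22) = 0.4806
−0.26·log₂(0.26) = 0.5053
−0.12·log₂(0.12) = 0.3671
−0.21·log₂(0.21) = 0.4728
Sum ≈ 2.4519 → 2.452 bits.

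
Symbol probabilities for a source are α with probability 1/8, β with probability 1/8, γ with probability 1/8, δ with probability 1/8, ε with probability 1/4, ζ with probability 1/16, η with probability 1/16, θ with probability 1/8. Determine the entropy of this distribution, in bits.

Each probability is a power of 1/2, so log₂(1/p) is an integer.
H = Σ p·log₂(1/p) = 1/8·3 + 1/8·3 + 1/8·3 + 1/8·3 + 1/4·2 + 1/16·4 + 1/16·4 + 1/8·3 = 2.875 bits.

2.875 bits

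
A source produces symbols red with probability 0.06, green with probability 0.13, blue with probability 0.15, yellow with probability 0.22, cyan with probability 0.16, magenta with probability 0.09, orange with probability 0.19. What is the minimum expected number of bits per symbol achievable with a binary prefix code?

Repeatedly combine the two least-probable nodes; the expected code length is the sum of the merged weights.
merge 3/50 + 9/100 → 3/20
merge 13/100 + 3/20 → 7/25
merge 3/20 + 4/25 → 31/100
merge 19/100 + 11/50 → 41/100
merge 7/25 + 31/100 → 59/100
merge 41/100 + 59/100 → 1
L = 3/20 + 7/25 + 31/100 + 41/100 + 59/100 + 1 = 137/50 = 2.74 bits/symbol.

2.74 bits/symbol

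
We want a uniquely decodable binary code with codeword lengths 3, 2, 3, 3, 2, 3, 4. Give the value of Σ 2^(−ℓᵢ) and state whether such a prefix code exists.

1.0625; no

With common denominator 2^4 = 16: Σ 2^(−ℓᵢ) = 2/16 + 4/16 + 2/16 + 2/16 + 4/16 + 2/16 + 1/16 = 17/16 = 1.0625.
Kraft's inequality requires Σ ≤ 1; here Σ = 1.0625 > 1, so no such prefix code exists.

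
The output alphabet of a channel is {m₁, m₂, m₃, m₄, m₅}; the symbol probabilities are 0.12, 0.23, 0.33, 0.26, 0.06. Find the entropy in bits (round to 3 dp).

H = −Σ pᵢ log₂ pᵢ.
−0.12·log₂(0.12) = 0.3671
−0.23·log₂(0.23) = 0.4877
−0.33·log₂(0.33) = 0.5278
−0.26·log₂(0.26) = 0.5053
−0.06·log₂(0.06) = 0.2435
Sum ≈ 2.1314 → 2.131 bits.

2.131 bits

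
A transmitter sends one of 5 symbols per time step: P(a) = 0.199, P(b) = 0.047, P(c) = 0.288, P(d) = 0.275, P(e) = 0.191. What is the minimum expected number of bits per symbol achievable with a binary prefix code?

Repeatedly combine the two least-probable nodes; the expected code length is the sum of the merged weights.
merge 47/1000 + 191/1000 → 119/500
merge 199/1000 + 119/500 → 437/1000
merge 11/40 + 36/125 → 563/1000
merge 437/1000 + 563/1000 → 1
L = 119/500 + 437/1000 + 563/1000 + 1 = 1119/500 = 2.238 bits/symbol.

2.238 bits/symbol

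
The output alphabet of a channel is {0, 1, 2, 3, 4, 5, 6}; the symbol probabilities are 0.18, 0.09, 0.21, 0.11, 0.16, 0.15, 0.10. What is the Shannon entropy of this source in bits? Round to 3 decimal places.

H = −Σ pᵢ log₂ pᵢ.
−0.18·log₂(0.18) = 0.4453
−0.09·log₂(0.09) = 0.3127
−0.21·log₂(0.21) = 0.4728
−0.11·log₂(0.11) = 0.3503
−0.16·log₂(0.16) = 0.4230
−0.15·log₂(0.15) = 0.4105
−0.10·log₂(0.10) = 0.3322
Sum ≈ 2.7468 → 2.747 bits.

2.747 bits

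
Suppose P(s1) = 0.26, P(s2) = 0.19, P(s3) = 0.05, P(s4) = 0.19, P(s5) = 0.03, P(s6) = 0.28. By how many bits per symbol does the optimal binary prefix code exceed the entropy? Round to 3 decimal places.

Entropy H = −Σ p log₂ p ≈ 2.2978 bits.
Huffman merges: 3/100+1/20→2/25; 2/25+19/100→27/100; 19/100+13/50→9/20; 27/100+7/25→11/20; 9/20+11/20→1. L = 47/20 ≈ 2.3500.
L − H = 2.3500 − 2.2978 = 0.052 bits.

0.052 bits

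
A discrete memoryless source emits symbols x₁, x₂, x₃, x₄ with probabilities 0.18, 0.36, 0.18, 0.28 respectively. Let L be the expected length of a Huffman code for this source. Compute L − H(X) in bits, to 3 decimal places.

Entropy H = −Σ p log₂ p ≈ 1.9355 bits.
Huffman merges: 9/50+9/50→9/25; 7/25+9/25→16/25; 9/25+16/25→1. L = 2 ≈ 2.0000.
L − H = 2.0000 − 1.9355 = 0.065 bits.

0.065 bits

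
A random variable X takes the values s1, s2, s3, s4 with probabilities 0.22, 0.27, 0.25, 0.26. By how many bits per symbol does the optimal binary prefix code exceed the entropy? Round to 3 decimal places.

0.004 bits

Entropy H = −Σ p log₂ p ≈ 1.9959 bits.
Huffman merges: 11/50+1/4→47/100; 13/50+27/100→53/100; 47/100+53/100→1. L = 2 ≈ 2.0000.
L − H = 2.0000 − 1.9959 = 0.004 bits.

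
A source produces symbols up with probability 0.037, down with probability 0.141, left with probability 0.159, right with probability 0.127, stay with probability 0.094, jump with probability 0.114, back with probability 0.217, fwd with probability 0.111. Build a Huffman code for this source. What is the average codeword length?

2.914 bits/symbol

Repeatedly combine the two least-probable nodes; the expected code length is the sum of the merged weights.
merge 37/1000 + 47/500 → 131/1000
merge 111/1000 + 57/500 → 9/40
merge 127/1000 + 131/1000 → 129/500
merge 141/1000 + 159/1000 → 3/10
merge 217/1000 + 9/40 → 221/500
merge 129/500 + 3/10 → 279/500
merge 221/500 + 279/500 → 1
L = 131/1000 + 9/40 + 129/500 + 3/10 + 221/500 + 279/500 + 1 = 1457/500 = 2.914 bits/symbol.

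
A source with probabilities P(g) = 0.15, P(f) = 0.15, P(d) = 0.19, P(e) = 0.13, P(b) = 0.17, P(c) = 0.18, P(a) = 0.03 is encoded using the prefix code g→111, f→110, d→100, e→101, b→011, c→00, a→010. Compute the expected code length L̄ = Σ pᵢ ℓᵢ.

2.82 bits/symbol

L̄ = Σ pᵢ·ℓᵢ = 0.15·3 + 0.15·3 + 0.19·3 + 0.13·3 + 0.17·3 + 0.18·2 + 0.03·3 = 2.82 bits/symbol.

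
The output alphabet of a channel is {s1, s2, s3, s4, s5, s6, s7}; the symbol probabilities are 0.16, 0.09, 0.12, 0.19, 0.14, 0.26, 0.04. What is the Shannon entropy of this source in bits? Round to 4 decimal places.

2.6461 bits

H = −Σ pᵢ log₂ pᵢ.
−0.16·log₂(0.16) = 0.4230
−0.09·log₂(0.09) = 0.3127
−0.12·log₂(0.12) = 0.3671
−0.19·log₂(0.19) = 0.4552
−0.14·log₂(0.14) = 0.3971
−0.26·log₂(0.26) = 0.5053
−0.04·log₂(0.04) = 0.1858
Sum ≈ 2.6461 → 2.6461 bits.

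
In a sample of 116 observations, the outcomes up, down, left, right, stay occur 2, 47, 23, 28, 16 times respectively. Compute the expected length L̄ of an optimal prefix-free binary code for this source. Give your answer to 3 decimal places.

Probabilities are the counts divided by 116.
Repeatedly combine the two least-probable nodes; the expected code length is the sum of the merged weights.
merge 1/58 + 4/29 → 9/58
merge 9/58 + 23/116 → 41/116
merge 7/29 + 41/116 → 69/116
merge 47/116 + 69/116 → 1
L = 9/58 + 41/116 + 69/116 + 1 = 61/29 ≈ 2.103 bits/symbol.

2.103 bits/symbol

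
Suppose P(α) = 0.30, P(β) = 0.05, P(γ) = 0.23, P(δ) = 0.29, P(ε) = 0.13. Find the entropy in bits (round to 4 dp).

H = −Σ pᵢ log₂ pᵢ.
−0.30·log₂(0.30) = 0.5211
−0.05·log₂(0.05) = 0.2161
−0.23·log₂(0.23) = 0.4877
−0.29·log₂(0.29) = 0.5179
−0.13·log₂(0.13) = 0.3826
Sum ≈ 2.1254 → 2.1254 bits.

2.1254 bits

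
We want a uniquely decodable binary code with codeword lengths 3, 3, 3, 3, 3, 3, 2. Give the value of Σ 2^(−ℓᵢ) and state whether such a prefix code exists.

1; yes

With common denominator 2^3 = 8: Σ 2^(−ℓᵢ) = 1/8 + 1/8 + 1/8 + 1/8 + 1/8 + 1/8 + 2/8 = 8/8 = 1.
Kraft's inequality requires Σ ≤ 1; here Σ = 1 ≤ 1, so such a prefix code exists.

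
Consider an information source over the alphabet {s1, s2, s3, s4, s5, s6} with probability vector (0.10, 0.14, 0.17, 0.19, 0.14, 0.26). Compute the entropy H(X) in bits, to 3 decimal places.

2.522 bits

H = −Σ pᵢ log₂ pᵢ.
−0.10·log₂(0.10) = 0.3322
−0.14·log₂(0.14) = 0.3971
−0.17·log₂(0.17) = 0.4346
−0.19·log₂(0.19) = 0.4552
−0.14·log₂(0.14) = 0.3971
−0.26·log₂(0.26) = 0.5053
Sum ≈ 2.5215 → 2.522 bits.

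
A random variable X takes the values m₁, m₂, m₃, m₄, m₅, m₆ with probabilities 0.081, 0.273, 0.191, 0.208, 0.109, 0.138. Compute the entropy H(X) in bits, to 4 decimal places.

H = −Σ pᵢ log₂ pᵢ.
−0.081·log₂(0.081) = 0.2937
−0.273·log₂(0.273) = 0.5113
−0.191·log₂(0.191) = 0.4562
−0.208·log₂(0.208) = 0.4712
−0.109·log₂(0.109) = 0.3485
−0.138·log₂(0.138) = 0.3943
Sum ≈ 2.4752 → 2.4752 bits.

2.4752 bits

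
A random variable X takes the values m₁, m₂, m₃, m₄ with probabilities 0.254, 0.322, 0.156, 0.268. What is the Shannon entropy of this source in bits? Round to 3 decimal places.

1.956 bits

H = −Σ pᵢ log₂ pᵢ.
−0.254·log₂(0.254) = 0.5022
−0.322·log₂(0.322) = 0.5264
−0.156·log₂(0.156) = 0.4181
−0.268·log₂(0.268) = 0.5091
Sum ≈ 1.9559 → 1.956 bits.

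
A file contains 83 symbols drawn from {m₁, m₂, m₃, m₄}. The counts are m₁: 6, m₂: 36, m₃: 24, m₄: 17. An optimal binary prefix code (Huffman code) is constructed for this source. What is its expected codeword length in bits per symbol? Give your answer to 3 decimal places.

1.843 bits/symbol

Probabilities are the counts divided by 83.
Repeatedly combine the two least-probable nodes; the expected code length is the sum of the merged weights.
merge 6/83 + 17/83 → 23/83
merge 23/83 + 24/83 → 47/83
merge 36/83 + 47/83 → 1
L = 23/83 + 47/83 + 1 = 153/83 ≈ 1.843 bits/symbol.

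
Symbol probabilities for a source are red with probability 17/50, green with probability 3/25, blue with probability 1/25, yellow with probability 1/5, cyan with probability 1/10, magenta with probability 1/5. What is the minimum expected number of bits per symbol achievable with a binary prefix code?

2.4 bits/symbol

Repeatedly combine the two least-probable nodes; the expected code length is the sum of the merged weights.
merge 1/25 + 1/10 → 7/50
merge 3/25 + 7/50 → 13/50
merge 1/5 + 1/5 → 2/5
merge 13/50 + 17/50 → 3/5
merge 2/5 + 3/5 → 1
L = 7/50 + 13/50 + 2/5 + 3/5 + 1 = 12/5 = 2.4 bits/symbol.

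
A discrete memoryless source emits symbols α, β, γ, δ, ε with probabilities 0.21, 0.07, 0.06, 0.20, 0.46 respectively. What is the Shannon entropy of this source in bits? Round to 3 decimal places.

H = −Σ pᵢ log₂ pᵢ.
−0.21·log₂(0.21) = 0.4728
−0.07·log₂(0.07) = 0.2686
−0.06·log₂(0.06) = 0.2435
−0.20·log₂(0.20) = 0.4644
−0.46·log₂(0.46) = 0.5153
Sum ≈ 1.9646 → 1.965 bits.

1.965 bits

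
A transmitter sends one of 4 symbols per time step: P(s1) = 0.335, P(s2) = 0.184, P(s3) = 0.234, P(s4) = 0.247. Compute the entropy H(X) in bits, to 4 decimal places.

1.9666 bits

H = −Σ pᵢ log₂ pᵢ.
−0.335·log₂(0.335) = 0.5286
−0.184·log₂(0.184) = 0.4494
−0.234·log₂(0.234) = 0.4903
−0.247·log₂(0.247) = 0.4983
Sum ≈ 1.9666 → 1.9666 bits.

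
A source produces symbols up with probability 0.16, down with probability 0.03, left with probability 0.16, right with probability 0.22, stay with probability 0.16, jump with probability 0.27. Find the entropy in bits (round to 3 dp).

H = −Σ pᵢ log₂ pᵢ.
−0.16·log₂(0.16) = 0.4230
−0.03·log₂(0.03) = 0.1518
−0.16·log₂(0.16) = 0.4230
−0.22·log₂(0.22) = 0.4806
−0.16·log₂(0.16) = 0.4230
−0.27·log₂(0.27) = 0.5100
Sum ≈ 2.4114 → 2.411 bits.

2.411 bits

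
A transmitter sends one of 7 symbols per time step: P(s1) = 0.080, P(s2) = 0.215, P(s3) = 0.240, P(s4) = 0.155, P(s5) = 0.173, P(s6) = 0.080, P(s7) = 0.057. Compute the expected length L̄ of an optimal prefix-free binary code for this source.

2.682 bits/symbol

Repeatedly combine the two least-probable nodes; the expected code length is the sum of the merged weights.
merge 57/1000 + 2/25 → 137/1000
merge 2/25 + 137/1000 → 217/1000
merge 31/200 + 173/1000 → 41/125
merge 43/200 + 217/1000 → 54/125
merge 6/25 + 41/125 → 71/125
merge 54/125 + 71/125 → 1
L = 137/1000 + 217/1000 + 41/125 + 54/125 + 71/125 + 1 = 1341/500 = 2.682 bits/symbol.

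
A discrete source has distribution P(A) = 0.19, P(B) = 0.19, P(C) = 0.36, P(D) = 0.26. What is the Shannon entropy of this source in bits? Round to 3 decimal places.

1.946 bits

H = −Σ pᵢ log₂ pᵢ.
−0.19·log₂(0.19) = 0.4552
−0.19·log₂(0.19) = 0.4552
−0.36·log₂(0.36) = 0.5306
−0.26·log₂(0.26) = 0.5053
Sum ≈ 1.9464 → 1.946 bits.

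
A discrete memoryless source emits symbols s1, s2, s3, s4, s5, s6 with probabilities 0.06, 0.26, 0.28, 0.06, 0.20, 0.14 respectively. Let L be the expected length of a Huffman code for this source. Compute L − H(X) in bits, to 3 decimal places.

0.012 bits

Entropy H = −Σ p log₂ p ≈ 2.3681 bits.
Huffman merges: 3/50+3/50→3/25; 3/25+7/50→13/50; 1/5+13/50→23/50; 13/50+7/25→27/50; 23/50+27/50→1. L = 119/50 ≈ 2.3800.
L − H = 2.3800 − 2.3681 = 0.012 bits.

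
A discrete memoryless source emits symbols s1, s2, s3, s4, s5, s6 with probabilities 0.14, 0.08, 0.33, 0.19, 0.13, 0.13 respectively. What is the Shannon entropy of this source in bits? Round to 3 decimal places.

2.437 bits

H = −Σ pᵢ log₂ pᵢ.
−0.14·log₂(0.14) = 0.3971
−0.08·log₂(0.08) = 0.2915
−0.33·log₂(0.33) = 0.5278
−0.19·log₂(0.19) = 0.4552
−0.13·log₂(0.13) = 0.3826
−0.13·log₂(0.13) = 0.3826
Sum ≈ 2.4370 → 2.437 bits.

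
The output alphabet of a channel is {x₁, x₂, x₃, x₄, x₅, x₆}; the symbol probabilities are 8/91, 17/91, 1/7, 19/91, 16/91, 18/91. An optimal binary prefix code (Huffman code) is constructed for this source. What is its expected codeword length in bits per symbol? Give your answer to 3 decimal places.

2.593 bits/symbol

Repeatedly combine the two least-probable nodes; the expected code length is the sum of the merged weights.
merge 8/91 + 1/7 → 3/13
merge 16/91 + 17/91 → 33/91
merge 18/91 + 19/91 → 37/91
merge 3/13 + 33/91 → 54/91
merge 37/91 + 54/91 → 1
L = 3/13 + 33/91 + 37/91 + 54/91 + 1 = 236/91 ≈ 2.593 bits/symbol.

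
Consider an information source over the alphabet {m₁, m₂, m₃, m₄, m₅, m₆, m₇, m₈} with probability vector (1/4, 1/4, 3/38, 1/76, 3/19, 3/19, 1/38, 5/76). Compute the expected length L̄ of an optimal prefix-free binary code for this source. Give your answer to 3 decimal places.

Repeatedly combine the two least-probable nodes; the expected code length is the sum of the merged weights.
merge 1/76 + 1/38 → 3/76
merge 3/76 + 5/76 → 2/19
merge 3/38 + 2/19 → 7/38
merge 3/19 + 3/19 → 6/19
merge 7/38 + 1/4 → 33/76
merge 1/4 + 6/19 → 43/76
merge 33/76 + 43/76 → 1
L = 3/76 + 2/19 + 7/38 + 6/19 + 33/76 + 43/76 + 1 = 201/76 ≈ 2.645 bits/symbol.

2.645 bits/symbol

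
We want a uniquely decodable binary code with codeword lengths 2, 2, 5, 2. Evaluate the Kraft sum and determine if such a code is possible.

0.78125; yes

With common denominator 2^5 = 32: Σ 2^(−ℓᵢ) = 8/32 + 8/32 + 1/32 + 8/32 = 25/32 = 0.78125.
Kraft's inequality requires Σ ≤ 1; here Σ = 0.78125 ≤ 1, so such a prefix code exists.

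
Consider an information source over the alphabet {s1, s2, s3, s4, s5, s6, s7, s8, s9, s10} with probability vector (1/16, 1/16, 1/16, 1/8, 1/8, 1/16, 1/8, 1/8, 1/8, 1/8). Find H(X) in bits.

3.25 bits

Each probability is a power of 1/2, so log₂(1/p) is an integer.
H = Σ p·log₂(1/p) = 1/16·4 + 1/16·4 + 1/16·4 + 1/8·3 + 1/8·3 + 1/16·4 + 1/8·3 + 1/8·3 + 1/8·3 + 1/8·3 = 3.25 bits.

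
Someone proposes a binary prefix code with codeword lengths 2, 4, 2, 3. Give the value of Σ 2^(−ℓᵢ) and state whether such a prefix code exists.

0.6875; yes

With common denominator 2^4 = 16: Σ 2^(−ℓᵢ) = 4/16 + 1/16 + 4/16 + 2/16 = 11/16 = 0.6875.
Kraft's inequality requires Σ ≤ 1; here Σ = 0.6875 ≤ 1, so such a prefix code exists.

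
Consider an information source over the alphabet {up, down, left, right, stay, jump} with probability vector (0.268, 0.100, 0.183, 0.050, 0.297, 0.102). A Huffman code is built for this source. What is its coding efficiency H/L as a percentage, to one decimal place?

Entropy H = −Σ p log₂ p ≈ 2.3619 bits.
Huffman merges: 1/20+1/10→3/20; 51/500+3/20→63/250; 183/1000+63/250→87/200; 67/250+297/1000→113/200; 87/200+113/200→1. L = 1201/500 ≈ 2.4020.
Efficiency = H/L = 2.3619/2.4020 = 98.3%.

98.3%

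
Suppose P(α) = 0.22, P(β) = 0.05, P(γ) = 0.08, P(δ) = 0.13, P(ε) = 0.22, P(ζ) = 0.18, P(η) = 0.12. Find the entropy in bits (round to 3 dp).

2.664 bits

H = −Σ pᵢ log₂ pᵢ.
−0.22·log₂(0.22) = 0.4806
−0.05·log₂(0.05) = 0.2161
−0.08·log₂(0.08) = 0.2915
−0.13·log₂(0.13) = 0.3826
−0.22·log₂(0.22) = 0.4806
−0.18·log₂(0.18) = 0.4453
−0.12·log₂(0.12) = 0.3671
Sum ≈ 2.6638 → 2.664 bits.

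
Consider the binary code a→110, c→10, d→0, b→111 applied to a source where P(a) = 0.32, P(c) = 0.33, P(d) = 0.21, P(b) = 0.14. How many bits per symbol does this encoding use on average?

2.25 bits/symbol

L̄ = Σ pᵢ·ℓᵢ = 0.32·3 + 0.33·2 + 0.21·1 + 0.14·3 = 2.25 bits/symbol.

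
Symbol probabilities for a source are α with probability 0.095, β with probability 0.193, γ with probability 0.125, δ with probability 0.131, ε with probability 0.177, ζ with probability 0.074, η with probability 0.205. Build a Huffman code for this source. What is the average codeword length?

2.771 bits/symbol

Repeatedly combine the two least-probable nodes; the expected code length is the sum of the merged weights.
merge 37/500 + 19/200 → 169/1000
merge 1/8 + 131/1000 → 32/125
merge 169/1000 + 177/1000 → 173/500
merge 193/1000 + 41/200 → 199/500
merge 32/125 + 173/500 → 301/500
merge 199/500 + 301/500 → 1
L = 169/1000 + 32/125 + 173/500 + 199/500 + 301/500 + 1 = 2771/1000 = 2.771 bits/symbol.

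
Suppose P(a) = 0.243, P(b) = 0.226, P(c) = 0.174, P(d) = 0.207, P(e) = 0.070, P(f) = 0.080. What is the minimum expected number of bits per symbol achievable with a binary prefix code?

Repeatedly combine the two least-probable nodes; the expected code length is the sum of the merged weights.
merge 7/100 + 2/25 → 3/20
merge 3/20 + 87/500 → 81/250
merge 207/1000 + 113/500 → 433/1000
merge 243/1000 + 81/250 → 567/1000
merge 433/1000 + 567/1000 → 1
L = 3/20 + 81/250 + 433/1000 + 567/1000 + 1 = 1237/500 = 2.474 bits/symbol.

2.474 bits/symbol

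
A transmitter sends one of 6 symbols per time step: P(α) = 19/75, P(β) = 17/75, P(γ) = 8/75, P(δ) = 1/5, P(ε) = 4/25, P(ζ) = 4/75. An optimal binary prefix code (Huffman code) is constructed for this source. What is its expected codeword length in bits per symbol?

Repeatedly combine the two least-probable nodes; the expected code length is the sum of the merged weights.
merge 4/75 + 8/75 → 4/25
merge 4/25 + 4/25 → 8/25
merge 1/5 + 17/75 → 32/75
merge 19/75 + 8/25 → 43/75
merge 32/75 + 43/75 → 1
L = 4/25 + 8/25 + 32/75 + 43/75 + 1 = 62/25 = 2.48 bits/symbol.

2.48 bits/symbol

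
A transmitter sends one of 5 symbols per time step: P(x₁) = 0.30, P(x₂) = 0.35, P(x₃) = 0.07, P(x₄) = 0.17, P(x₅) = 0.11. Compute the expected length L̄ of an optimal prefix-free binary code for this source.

2.18 bits/symbol

Repeatedly combine the two least-probable nodes; the expected code length is the sum of the merged weights.
merge 7/100 + 11/100 → 9/50
merge 17/100 + 9/50 → 7/20
merge 3/10 + 7/20 → 13/20
merge 7/20 + 13/20 → 1
L = 9/50 + 7/20 + 13/20 + 1 = 109/50 = 2.18 bits/symbol.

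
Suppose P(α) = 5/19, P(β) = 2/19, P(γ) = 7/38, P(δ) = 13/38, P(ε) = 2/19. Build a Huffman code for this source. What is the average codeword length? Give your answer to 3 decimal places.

2.211 bits/symbol

Repeatedly combine the two least-probable nodes; the expected code length is the sum of the merged weights.
merge 2/19 + 2/19 → 4/19
merge 7/38 + 4/19 → 15/38
merge 5/19 + 13/38 → 23/38
merge 15/38 + 23/38 → 1
L = 4/19 + 15/38 + 23/38 + 1 = 42/19 ≈ 2.211 bits/symbol.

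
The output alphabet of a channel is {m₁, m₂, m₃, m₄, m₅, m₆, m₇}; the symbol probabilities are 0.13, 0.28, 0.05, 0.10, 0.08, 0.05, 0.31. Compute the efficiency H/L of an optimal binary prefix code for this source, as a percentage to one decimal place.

98.7%

Entropy H = −Σ p log₂ p ≈ 2.4766 bits.
Huffman merges: 1/20+1/20→1/10; 2/25+1/10→9/50; 1/10+13/100→23/100; 9/50+23/100→41/100; 7/25+31/100→59/100; 41/100+59/100→1. L = 251/100 ≈ 2.5100.
Efficiency = H/L = 2.4766/2.5100 = 98.7%.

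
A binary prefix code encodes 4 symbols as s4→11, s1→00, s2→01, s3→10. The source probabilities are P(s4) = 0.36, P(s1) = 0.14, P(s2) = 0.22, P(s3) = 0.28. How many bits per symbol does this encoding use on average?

2 bits/symbol

L̄ = Σ pᵢ·ℓᵢ = 0.36·2 + 0.14·2 + 0.22·2 + 0.28·2 = 2 bits/symbol.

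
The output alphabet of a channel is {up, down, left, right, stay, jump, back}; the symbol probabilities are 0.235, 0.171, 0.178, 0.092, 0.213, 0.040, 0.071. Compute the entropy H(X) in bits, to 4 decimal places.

H = −Σ pᵢ log₂ pᵢ.
−0.235·log₂(0.235) = 0.4910
−0.171·log₂(0.171) = 0.4357
−0.178·log₂(0.178) = 0.4432
−0.092·log₂(0.092) = 0.3167
−0.213·log₂(0.213) = 0.4752
−0.040·log₂(0.040) = 0.1858
−0.071·log₂(0.071) = 0.2709
Sum ≈ 2.6185 → 2.6185 bits.

2.6185 bits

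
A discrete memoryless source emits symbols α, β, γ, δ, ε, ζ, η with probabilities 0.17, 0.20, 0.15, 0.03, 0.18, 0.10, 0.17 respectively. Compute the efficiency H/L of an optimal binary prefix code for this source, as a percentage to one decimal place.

97.2%

Entropy H = −Σ p log₂ p ≈ 2.6734 bits.
Huffman merges: 3/100+1/10→13/100; 13/100+3/20→7/25; 17/100+17/100→17/50; 9/50+1/5→19/50; 7/25+17/50→31/50; 19/50+31/50→1. L = 11/4 ≈ 2.7500.
Efficiency = H/L = 2.6734/2.7500 = 97.2%.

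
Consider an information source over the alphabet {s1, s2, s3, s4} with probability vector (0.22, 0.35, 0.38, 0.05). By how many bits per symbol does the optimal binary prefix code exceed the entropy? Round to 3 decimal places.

0.133 bits

Entropy H = −Σ p log₂ p ≈ 1.7572 bits.
Huffman merges: 1/20+11/50→27/100; 27/100+7/20→31/50; 19/50+31/50→1. L = 189/100 ≈ 1.8900.
L − H = 1.8900 − 1.7572 = 0.133 bits.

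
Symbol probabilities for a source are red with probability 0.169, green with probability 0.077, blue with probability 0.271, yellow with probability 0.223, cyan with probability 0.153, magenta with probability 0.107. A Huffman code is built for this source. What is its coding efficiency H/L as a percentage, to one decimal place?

98.6%

Entropy H = −Σ p log₂ p ≈ 2.4709 bits.
Huffman merges: 77/1000+107/1000→23/125; 153/1000+169/1000→161/500; 23/125+223/1000→407/1000; 271/1000+161/500→593/1000; 407/1000+593/1000→1. L = 1253/500 ≈ 2.5060.
Efficiency = H/L = 2.4709/2.5060 = 98.6%.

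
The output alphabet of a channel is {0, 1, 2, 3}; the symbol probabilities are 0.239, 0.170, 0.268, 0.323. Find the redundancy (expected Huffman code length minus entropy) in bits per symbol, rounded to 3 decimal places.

Entropy H = −Σ p log₂ p ≈ 1.9638 bits.
Huffman merges: 17/100+239/1000→409/1000; 67/250+323/1000→591/1000; 409/1000+591/1000→1. L = 2 ≈ 2.0000.
L − H = 2.0000 − 1.9638 = 0.036 bits.

0.036 bits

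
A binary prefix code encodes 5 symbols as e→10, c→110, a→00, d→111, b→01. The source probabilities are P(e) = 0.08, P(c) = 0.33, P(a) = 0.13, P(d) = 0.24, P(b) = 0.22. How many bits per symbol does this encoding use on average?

L̄ = Σ pᵢ·ℓᵢ = 0.08·2 + 0.33·3 + 0.13·2 + 0.24·3 + 0.22·2 = 2.57 bits/symbol.

2.57 bits/symbol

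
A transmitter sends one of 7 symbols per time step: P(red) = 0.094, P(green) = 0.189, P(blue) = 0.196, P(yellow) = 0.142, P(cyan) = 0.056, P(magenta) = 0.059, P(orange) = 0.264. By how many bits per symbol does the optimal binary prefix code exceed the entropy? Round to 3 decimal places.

0.038 bits

Entropy H = −Σ p log₂ p ≈ 2.6166 bits.
Huffman merges: 7/125+59/1000→23/200; 47/500+23/200→209/1000; 71/500+189/1000→331/1000; 49/250+209/1000→81/200; 33/125+331/1000→119/200; 81/200+119/200→1. L = 531/200 ≈ 2.6550.
L − H = 2.6550 − 2.6166 = 0.038 bits.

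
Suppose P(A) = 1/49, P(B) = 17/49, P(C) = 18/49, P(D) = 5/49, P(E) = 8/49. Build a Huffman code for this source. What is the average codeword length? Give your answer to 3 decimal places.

2.041 bits/symbol

Repeatedly combine the two least-probable nodes; the expected code length is the sum of the merged weights.
merge 1/49 + 5/49 → 6/49
merge 6/49 + 8/49 → 2/7
merge 2/7 + 17/49 → 31/49
merge 18/49 + 31/49 → 1
L = 6/49 + 2/7 + 31/49 + 1 = 100/49 ≈ 2.041 bits/symbol.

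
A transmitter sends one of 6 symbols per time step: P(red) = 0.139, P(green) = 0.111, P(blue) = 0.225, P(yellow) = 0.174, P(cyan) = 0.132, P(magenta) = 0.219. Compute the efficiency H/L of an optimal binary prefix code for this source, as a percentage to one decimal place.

99.2%

Entropy H = −Σ p log₂ p ≈ 2.5364 bits.
Huffman merges: 111/1000+33/250→243/1000; 139/1000+87/500→313/1000; 219/1000+9/40→111/250; 243/1000+313/1000→139/250; 111/250+139/250→1. L = 639/250 ≈ 2.5560.
Efficiency = H/L = 2.5364/2.5560 = 99.2%.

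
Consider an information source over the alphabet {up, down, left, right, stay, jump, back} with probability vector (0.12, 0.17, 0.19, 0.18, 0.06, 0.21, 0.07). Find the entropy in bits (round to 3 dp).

H = −Σ pᵢ log₂ pᵢ.
−0.12·log₂(0.12) = 0.3671
−0.17·log₂(0.17) = 0.4346
−0.19·log₂(0.19) = 0.4552
−0.18·log₂(0.18) = 0.4453
−0.06·log₂(0.06) = 0.2435
−0.21·log₂(0.21) = 0.4728
−0.07·log₂(0.07) = 0.2686
Sum ≈ 2.6871 → 2.687 bits.

2.687 bits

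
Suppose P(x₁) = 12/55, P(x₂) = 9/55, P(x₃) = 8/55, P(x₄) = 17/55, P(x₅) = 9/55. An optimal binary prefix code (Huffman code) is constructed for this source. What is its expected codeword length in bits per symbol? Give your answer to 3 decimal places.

2.309 bits/symbol

Repeatedly combine the two least-probable nodes; the expected code length is the sum of the merged weights.
merge 8/55 + 9/55 → 17/55
merge 9/55 + 12/55 → 21/55
merge 17/55 + 17/55 → 34/55
merge 21/55 + 34/55 → 1
L = 17/55 + 21/55 + 34/55 + 1 = 127/55 ≈ 2.309 bits/symbol.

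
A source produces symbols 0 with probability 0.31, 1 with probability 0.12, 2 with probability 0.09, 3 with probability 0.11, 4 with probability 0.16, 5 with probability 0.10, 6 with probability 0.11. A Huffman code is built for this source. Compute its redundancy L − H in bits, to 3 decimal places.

Entropy H = −Σ p log₂ p ≈ 2.6593 bits.
Huffman merges: 9/100+1/10→19/100; 11/100+11/100→11/50; 3/25+4/25→7/25; 19/100+11/50→41/100; 7/25+31/100→59/100; 41/100+59/100→1. L = 269/100 ≈ 2.6900.
L − H = 2.6900 − 2.6593 = 0.031 bits.

0.031 bits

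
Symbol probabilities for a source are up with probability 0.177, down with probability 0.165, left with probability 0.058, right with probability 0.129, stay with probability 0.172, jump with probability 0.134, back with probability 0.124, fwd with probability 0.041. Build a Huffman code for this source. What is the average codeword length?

Repeatedly combine the two least-probable nodes; the expected code length is the sum of the merged weights.
merge 41/1000 + 29/500 → 99/1000
merge 99/1000 + 31/250 → 223/1000
merge 129/1000 + 67/500 → 263/1000
merge 33/200 + 43/250 → 337/1000
merge 177/1000 + 223/1000 → 2/5
merge 263/1000 + 337/1000 → 3/5
merge 2/5 + 3/5 → 1
L = 99/1000 + 223/1000 + 263/1000 + 337/1000 + 2/5 + 3/5 + 1 = 1461/500 = 2.922 bits/symbol.

2.922 bits/symbol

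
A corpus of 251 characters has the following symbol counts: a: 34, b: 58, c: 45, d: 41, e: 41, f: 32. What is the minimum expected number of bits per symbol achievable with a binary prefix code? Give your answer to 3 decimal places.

2.590 bits/symbol

Probabilities are the counts divided by 251.
Repeatedly combine the two least-probable nodes; the expected code length is the sum of the merged weights.
merge 32/251 + 34/251 → 66/251
merge 41/251 + 41/251 → 82/251
merge 45/251 + 58/251 → 103/251
merge 66/251 + 82/251 → 148/251
merge 103/251 + 148/251 → 1
L = 66/251 + 82/251 + 103/251 + 148/251 + 1 = 650/251 ≈ 2.590 bits/symbol.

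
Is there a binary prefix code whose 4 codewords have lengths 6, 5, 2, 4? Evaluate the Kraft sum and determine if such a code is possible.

With common denominator 2^6 = 64: Σ 2^(−ℓᵢ) = 1/64 + 2/64 + 16/64 + 4/64 = 23/64 = 0.359375.
Kraft's inequality requires Σ ≤ 1; here Σ = 0.359375 ≤ 1, so such a prefix code exists.

0.359375; yes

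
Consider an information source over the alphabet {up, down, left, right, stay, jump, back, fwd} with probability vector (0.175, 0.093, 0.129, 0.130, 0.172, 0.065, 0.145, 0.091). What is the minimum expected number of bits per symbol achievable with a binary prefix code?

Repeatedly combine the two least-probable nodes; the expected code length is the sum of the merged weights.
merge 13/200 + 91/1000 → 39/250
merge 93/1000 + 129/1000 → 111/500
merge 13/100 + 29/200 → 11/40
merge 39/250 + 43/250 → 41/125
merge 7/40 + 111/500 → 397/1000
merge 11/40 + 41/125 → 603/1000
merge 397/1000 + 603/1000 → 1
L = 39/250 + 111/500 + 11/40 + 41/125 + 397/1000 + 603/1000 + 1 = 2981/1000 = 2.981 bits/symbol.

2.981 bits/symbol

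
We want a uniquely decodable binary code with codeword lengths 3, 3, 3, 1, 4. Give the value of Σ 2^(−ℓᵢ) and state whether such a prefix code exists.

0.9375; yes

With common denominator 2^4 = 16: Σ 2^(−ℓᵢ) = 2/16 + 2/16 + 2/16 + 8/16 + 1/16 = 15/16 = 0.9375.
Kraft's inequality requires Σ ≤ 1; here Σ = 0.9375 ≤ 1, so such a prefix code exists.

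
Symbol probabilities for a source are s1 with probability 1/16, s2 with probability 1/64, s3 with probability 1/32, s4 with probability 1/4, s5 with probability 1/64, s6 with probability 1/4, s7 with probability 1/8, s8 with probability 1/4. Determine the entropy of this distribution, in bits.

Each probability is a power of 1/2, so log₂(1/p) is an integer.
H = Σ p·log₂(1/p) = 1/16·4 + 1/64·6 + 1/32·5 + 1/4·2 + 1/64·6 + 1/4·2 + 1/8·3 + 1/4·2 = 2.46875 bits.

2.46875 bits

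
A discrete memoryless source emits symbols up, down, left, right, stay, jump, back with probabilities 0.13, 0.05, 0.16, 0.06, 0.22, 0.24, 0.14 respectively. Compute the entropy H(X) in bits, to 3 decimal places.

2.637 bits

H = −Σ pᵢ log₂ pᵢ.
−0.13·log₂(0.13) = 0.3826
−0.05·log₂(0.05) = 0.2161
−0.16·log₂(0.16) = 0.4230
−0.06·log₂(0.06) = 0.2435
−0.22·log₂(0.22) = 0.4806
−0.24·log₂(0.24) = 0.4941
−0.14·log₂(0.14) = 0.3971
Sum ≈ 2.6371 → 2.637 bits.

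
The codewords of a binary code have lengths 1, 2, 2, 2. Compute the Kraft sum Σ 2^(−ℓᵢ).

1.25

With common denominator 2^2 = 4: Σ 2^(−ℓᵢ) = 2/4 + 1/4 + 1/4 + 1/4 = 5/4 = 1.25.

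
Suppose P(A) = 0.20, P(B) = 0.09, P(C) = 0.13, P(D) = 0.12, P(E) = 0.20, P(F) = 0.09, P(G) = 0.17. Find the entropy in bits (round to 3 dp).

H = −Σ pᵢ log₂ pᵢ.
−0.20·log₂(0.20) = 0.4644
−0.09·log₂(0.09) = 0.3127
−0.13·log₂(0.13) = 0.3826
−0.12·log₂(0.12) = 0.3671
−0.20·log₂(0.20) = 0.4644
−0.09·log₂(0.09) = 0.3127
−0.17·log₂(0.17) = 0.4346
Sum ≈ 2.7384 → 2.738 bits.

2.738 bits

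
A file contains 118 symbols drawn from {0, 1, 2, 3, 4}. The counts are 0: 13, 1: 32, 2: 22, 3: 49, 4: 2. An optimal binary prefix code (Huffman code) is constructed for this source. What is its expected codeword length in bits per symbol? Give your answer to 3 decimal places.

2.025 bits/symbol

Probabilities are the counts divided by 118.
Repeatedly combine the two least-probable nodes; the expected code length is the sum of the merged weights.
merge 1/59 + 13/118 → 15/118
merge 15/118 + 11/59 → 37/118
merge 16/59 + 37/118 → 69/118
merge 49/118 + 69/118 → 1
L = 15/118 + 37/118 + 69/118 + 1 = 239/118 ≈ 2.025 bits/symbol.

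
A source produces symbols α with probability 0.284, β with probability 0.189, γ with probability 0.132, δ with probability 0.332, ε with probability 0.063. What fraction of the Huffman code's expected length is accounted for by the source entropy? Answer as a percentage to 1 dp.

97.3%

Entropy H = −Σ p log₂ p ≈ 2.1351 bits.
Huffman merges: 63/1000+33/250→39/200; 189/1000+39/200→48/125; 71/250+83/250→77/125; 48/125+77/125→1. L = 439/200 ≈ 2.1950.
Efficiency = H/L = 2.1351/2.1950 = 97.3%.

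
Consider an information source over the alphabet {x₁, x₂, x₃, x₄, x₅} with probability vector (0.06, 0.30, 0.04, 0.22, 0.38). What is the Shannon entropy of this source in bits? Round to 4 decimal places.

1.9614 bits

H = −Σ pᵢ log₂ pᵢ.
−0.06·log₂(0.06) = 0.2435
−0.30·log₂(0.30) = 0.5211
−0.04·log₂(0.04) = 0.1858
−0.22·log₂(0.22) = 0.4806
−0.38·log₂(0.38) = 0.5305
Sum ≈ 1.9614 → 1.9614 bits.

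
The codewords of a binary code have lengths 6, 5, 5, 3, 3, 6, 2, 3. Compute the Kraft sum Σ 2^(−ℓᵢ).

With common denominator 2^6 = 64: Σ 2^(−ℓᵢ) = 1/64 + 2/64 + 2/64 + 8/64 + 8/64 + 1/64 + 16/64 + 8/64 = 46/64 = 0.71875.

0.71875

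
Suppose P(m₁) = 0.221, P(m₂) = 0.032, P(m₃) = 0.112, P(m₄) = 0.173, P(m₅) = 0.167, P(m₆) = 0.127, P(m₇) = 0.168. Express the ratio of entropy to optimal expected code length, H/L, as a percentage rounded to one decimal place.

Entropy H = −Σ p log₂ p ≈ 2.6735 bits.
Huffman merges: 4/125+14/125→18/125; 127/1000+18/125→271/1000; 167/1000+21/125→67/200; 173/1000+221/1000→197/500; 271/1000+67/200→303/500; 197/500+303/500→1. L = 11/4 ≈ 2.7500.
Efficiency = H/L = 2.6735/2.7500 = 97.2%.

97.2%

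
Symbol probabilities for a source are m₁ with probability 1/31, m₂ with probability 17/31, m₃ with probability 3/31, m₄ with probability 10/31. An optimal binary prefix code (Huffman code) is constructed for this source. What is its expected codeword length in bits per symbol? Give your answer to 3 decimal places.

Repeatedly combine the two least-probable nodes; the expected code length is the sum of the merged weights.
merge 1/31 + 3/31 → 4/31
merge 4/31 + 10/31 → 14/31
merge 14/31 + 17/31 → 1
L = 4/31 + 14/31 + 1 = 49/31 ≈ 1.581 bits/symbol.

1.581 bits/symbol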